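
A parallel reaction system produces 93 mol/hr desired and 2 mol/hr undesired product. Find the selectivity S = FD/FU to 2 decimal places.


S = desired product rate / undesired product rate
S = 93 / 2
S = 46.50


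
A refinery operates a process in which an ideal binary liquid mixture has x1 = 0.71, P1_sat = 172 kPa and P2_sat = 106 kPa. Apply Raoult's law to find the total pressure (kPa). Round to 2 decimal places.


P = x1*P1_sat + x2*P2_sat
x2 = 1 - x1 = 1 - 0.71 = 0.29
P = 0.71*172 + 0.29*106
P = 122.12 + 30.74
P = 152.86 kPa


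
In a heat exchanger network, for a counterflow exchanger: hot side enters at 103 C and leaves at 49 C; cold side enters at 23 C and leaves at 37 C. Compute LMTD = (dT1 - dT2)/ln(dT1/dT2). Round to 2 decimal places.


dT1 = Th_in - Tc_out = 103 - 37 = 66
dT2 = Th_out - Tc_in = 49 - 23 = 26
LMTD = (dT1 - dT2) / ln(dT1/dT2)
LMTD = (66 - 26) / ln(66/26)
LMTD = 42.94 K


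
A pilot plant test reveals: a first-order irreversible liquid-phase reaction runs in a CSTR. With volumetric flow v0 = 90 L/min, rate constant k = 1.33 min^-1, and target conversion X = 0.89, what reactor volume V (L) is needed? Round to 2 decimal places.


V = v0 * X / (k * (1 - X))
V = 90 * 0.89 / (1.33 * (1 - 0.89))
V = 80.1 / (1.33 * 0.11)
V = 80.1 / 0.1463
V = 547.51 L


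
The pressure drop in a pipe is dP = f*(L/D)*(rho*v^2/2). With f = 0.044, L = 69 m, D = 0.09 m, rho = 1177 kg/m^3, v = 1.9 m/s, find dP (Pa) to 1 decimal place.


dP = f * (L/D) * (rho*v^2/2)
dP = 0.044 * (69/0.09) * (1177*1.9^2/2)
L/D = 766.66666667
rho*v^2/2 = 1177*3.61/2 = 2124.485
dP = 0.044 * 766.66666667 * 2124.485
dP = 71666.0 Pa


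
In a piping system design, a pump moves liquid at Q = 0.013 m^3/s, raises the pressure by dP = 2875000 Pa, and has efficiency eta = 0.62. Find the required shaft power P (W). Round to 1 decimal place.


P = Q * dP / eta
P = 0.013 * 2875000 / 0.62
P = 37375.0 / 0.62
P = 60282.3 W


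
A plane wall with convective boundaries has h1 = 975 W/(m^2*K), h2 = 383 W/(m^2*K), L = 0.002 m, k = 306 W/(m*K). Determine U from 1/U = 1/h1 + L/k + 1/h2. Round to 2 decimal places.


1/U = 1/h1 + L/k + 1/h2
1/U = 1/975 + 0.002/306 + 1/383
1/U = 0.001025641 + 6.5359e-06 + 0.0026109661
1/U = 0.003643143
U = 274.49 W/(m^2*K)


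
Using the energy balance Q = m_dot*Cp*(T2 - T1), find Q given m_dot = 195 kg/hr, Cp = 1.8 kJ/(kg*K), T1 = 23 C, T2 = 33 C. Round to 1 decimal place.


Q = m_dot * Cp * (T2 - T1)
Q = 195 * 1.8 * (33 - 23)
Q = 195 * 1.8 * 10
Q = 3510.0 kJ/hr


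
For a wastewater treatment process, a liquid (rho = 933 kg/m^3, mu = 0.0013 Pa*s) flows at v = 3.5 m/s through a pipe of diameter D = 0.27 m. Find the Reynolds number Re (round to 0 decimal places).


Re = rho * v * D / mu
Re = 933 * 3.5 * 0.27 / 0.0013
Re = 881.685 / 0.0013
Re = 678219


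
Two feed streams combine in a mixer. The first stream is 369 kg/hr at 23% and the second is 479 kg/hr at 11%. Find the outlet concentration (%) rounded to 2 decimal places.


Mass balance on solute: F1*x1 + F2*x2 = F3*x3
F3 = F1 + F2 = 369 + 479 = 848 kg/hr
x3 = (F1*x1 + F2*x2)/F3
x3 = (369*0.23 + 479*0.11) / 848
x3 = 16.22%


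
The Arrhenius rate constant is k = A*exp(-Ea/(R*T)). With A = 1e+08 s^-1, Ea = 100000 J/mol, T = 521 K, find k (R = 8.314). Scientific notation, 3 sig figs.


k = A * exp(-Ea/(R*T))
k = 1e+08 * exp(-100000 / (8.314 * 521))
k = 1e+08 * exp(-23.08619)
k = 9.41e-03


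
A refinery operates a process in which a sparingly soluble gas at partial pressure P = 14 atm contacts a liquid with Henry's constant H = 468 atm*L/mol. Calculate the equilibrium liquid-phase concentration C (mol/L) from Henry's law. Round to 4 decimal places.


C = P / H
C = 14 / 468
C = 0.0299 mol/L


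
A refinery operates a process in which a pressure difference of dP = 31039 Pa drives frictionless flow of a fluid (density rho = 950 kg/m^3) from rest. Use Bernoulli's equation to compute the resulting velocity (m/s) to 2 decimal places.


v = sqrt(2*dP/rho)
v = sqrt(2*31039/950)
v = sqrt(65.345263)
v = 8.08 m/s


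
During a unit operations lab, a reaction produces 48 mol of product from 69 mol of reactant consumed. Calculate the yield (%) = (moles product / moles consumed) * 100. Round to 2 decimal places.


Yield = (moles product / moles consumed) * 100%
Yield = (48 / 69) * 100
Yield = 0.6957 * 100
Yield = 69.57%


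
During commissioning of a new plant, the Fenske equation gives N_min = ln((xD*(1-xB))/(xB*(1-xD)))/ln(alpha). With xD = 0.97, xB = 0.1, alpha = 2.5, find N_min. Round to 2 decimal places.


N_min = ln((xD*(1-xB))/(xB*(1-xD))) / ln(alpha)
Numerator inside ln: 0.873 / 0.003 = 291.0
ln(291.0) = 5.673323
ln(alpha) = ln(2.5) = 0.916291
N_min = 5.673323 / 0.916291 = 6.19


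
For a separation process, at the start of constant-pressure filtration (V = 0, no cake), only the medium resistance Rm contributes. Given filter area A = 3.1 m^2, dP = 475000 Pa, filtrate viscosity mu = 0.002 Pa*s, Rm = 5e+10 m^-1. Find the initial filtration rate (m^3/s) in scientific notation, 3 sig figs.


rate = A * dP / (mu * Rm)
rate = 3.1 * 475000 / (0.002 * 5e+10)
rate = 1472500.0 / 1.000e+08
rate = 1.47e-02 m^3/s


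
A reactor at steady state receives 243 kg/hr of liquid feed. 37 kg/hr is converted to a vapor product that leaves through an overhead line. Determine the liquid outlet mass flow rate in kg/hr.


Steady-state mass balance on the main outlet: F_out = F_in - F_removed
F_out = 243 - 37
F_out = 206 kg/hr


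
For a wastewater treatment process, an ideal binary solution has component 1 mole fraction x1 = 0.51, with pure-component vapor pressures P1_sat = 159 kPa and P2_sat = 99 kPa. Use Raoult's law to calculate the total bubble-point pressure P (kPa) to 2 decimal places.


P = x1*P1_sat + x2*P2_sat
x2 = 1 - x1 = 1 - 0.51 = 0.49
P = 0.51*159 + 0.49*99
P = 81.09 + 48.51
P = 129.60 kPa


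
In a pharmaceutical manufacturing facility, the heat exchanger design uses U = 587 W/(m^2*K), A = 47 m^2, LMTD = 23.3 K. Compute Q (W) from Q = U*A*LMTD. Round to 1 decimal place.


Q = U * A * LMTD
Q = 587 * 47 * 23.3
Q = 642823.7 W


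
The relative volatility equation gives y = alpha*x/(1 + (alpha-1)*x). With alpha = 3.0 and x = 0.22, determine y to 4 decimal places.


y = alpha*x / (1 + (alpha-1)*x)
y = 3.0*0.22 / (1 + (3.0-1)*0.22)
y = 0.66 / (1 + 0.44)
y = 0.66 / 1.44
y = 0.4583


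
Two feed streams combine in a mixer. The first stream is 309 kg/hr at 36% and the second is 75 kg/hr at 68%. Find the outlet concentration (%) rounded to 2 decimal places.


Mass balance on solute: F1*x1 + F2*x2 = F3*x3
F3 = F1 + F2 = 309 + 75 = 384 kg/hr
x3 = (F1*x1 + F2*x2)/F3
x3 = (309*0.36 + 75*0.68) / 384
x3 = 42.25%


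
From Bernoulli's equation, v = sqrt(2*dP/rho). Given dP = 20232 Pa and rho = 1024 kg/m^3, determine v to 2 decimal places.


v = sqrt(2*dP/rho)
v = sqrt(2*20232/1024)
v = sqrt(39.515625)
v = 6.29 m/s


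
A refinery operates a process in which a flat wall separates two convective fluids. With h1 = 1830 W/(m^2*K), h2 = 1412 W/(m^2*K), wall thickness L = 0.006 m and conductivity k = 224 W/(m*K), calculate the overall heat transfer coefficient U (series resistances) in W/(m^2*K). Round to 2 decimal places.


1/U = 1/h1 + L/k + 1/h2
1/U = 1/1830 + 0.006/224 + 1/1412
1/U = 0.0005464481 + 2.67857e-05 + 0.0007082153
1/U = 0.0012814491
U = 780.37 W/(m^2*K)


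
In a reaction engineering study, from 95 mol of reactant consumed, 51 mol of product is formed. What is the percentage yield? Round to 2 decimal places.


Yield = (moles product / moles consumed) * 100%
Yield = (51 / 95) * 100
Yield = 0.5368 * 100
Yield = 53.68%


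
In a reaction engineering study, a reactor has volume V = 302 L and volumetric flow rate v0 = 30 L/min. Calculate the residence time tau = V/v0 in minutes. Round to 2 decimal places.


tau = V / v0
tau = 302 / 30
tau = 10.07 min


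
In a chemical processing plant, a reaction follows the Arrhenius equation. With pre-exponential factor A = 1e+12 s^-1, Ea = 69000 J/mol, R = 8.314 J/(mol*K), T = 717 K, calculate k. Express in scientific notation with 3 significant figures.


k = A * exp(-Ea/(R*T))
k = 1e+12 * exp(-69000 / (8.314 * 717))
k = 1e+12 * exp(-11.574971)
k = 9.40e+06


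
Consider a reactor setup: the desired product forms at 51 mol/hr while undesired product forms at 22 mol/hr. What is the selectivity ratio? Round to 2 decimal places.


S = desired product rate / undesired product rate
S = 51 / 22
S = 2.32


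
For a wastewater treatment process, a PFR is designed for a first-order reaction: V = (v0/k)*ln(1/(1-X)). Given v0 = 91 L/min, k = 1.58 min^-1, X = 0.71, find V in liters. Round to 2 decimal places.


V = (v0/k) * ln(1/(1-X))
V = (91/1.58) * ln(1/(1-0.71))
V = 57.594937 * ln(3.448276)
V = 57.594937 * 1.237874
V = 71.30 L


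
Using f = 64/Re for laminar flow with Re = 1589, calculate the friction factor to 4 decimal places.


f = 64 / Re
f = 64 / 1589
f = 0.0403


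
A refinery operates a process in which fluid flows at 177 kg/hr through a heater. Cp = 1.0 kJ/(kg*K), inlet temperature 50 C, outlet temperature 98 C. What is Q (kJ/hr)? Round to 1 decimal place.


Q = m_dot * Cp * (T2 - T1)
Q = 177 * 1.0 * (98 - 50)
Q = 177 * 1.0 * 48
Q = 8496.0 kJ/hr


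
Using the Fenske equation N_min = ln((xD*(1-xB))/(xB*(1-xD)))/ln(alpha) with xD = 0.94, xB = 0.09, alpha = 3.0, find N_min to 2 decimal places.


N_min = ln((xD*(1-xB))/(xB*(1-xD))) / ln(alpha)
Numerator inside ln: 0.8554 / 0.0054 = 158.407407
ln(158.407407) = 5.06517
ln(alpha) = ln(3.0) = 1.098612
N_min = 5.06517 / 1.098612 = 4.61


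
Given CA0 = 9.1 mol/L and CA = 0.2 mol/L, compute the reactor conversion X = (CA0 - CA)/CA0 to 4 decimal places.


X = (CA0 - CA) / CA0
X = (9.1 - 0.2) / 9.1
X = 8.9 / 9.1
X = 0.9780


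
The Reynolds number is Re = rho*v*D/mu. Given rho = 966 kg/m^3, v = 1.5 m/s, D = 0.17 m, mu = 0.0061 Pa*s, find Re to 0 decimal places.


Re = rho * v * D / mu
Re = 966 * 1.5 * 0.17 / 0.0061
Re = 246.33 / 0.0061
Re = 40382


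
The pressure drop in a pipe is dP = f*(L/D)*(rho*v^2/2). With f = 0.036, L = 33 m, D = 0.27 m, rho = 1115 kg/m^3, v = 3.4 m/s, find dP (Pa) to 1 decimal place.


dP = f * (L/D) * (rho*v^2/2)
dP = 0.036 * (33/0.27) * (1115*3.4^2/2)
L/D = 122.22222222
rho*v^2/2 = 1115*11.56/2 = 6444.7
dP = 0.036 * 122.22222222 * 6444.7
dP = 28356.7 Pa


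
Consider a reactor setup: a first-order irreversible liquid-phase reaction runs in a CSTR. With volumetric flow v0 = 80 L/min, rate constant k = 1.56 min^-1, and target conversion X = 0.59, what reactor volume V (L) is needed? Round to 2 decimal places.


V = v0 * X / (k * (1 - X))
V = 80 * 0.59 / (1.56 * (1 - 0.59))
V = 47.2 / (1.56 * 0.41)
V = 47.2 / 0.6396
V = 73.80 L


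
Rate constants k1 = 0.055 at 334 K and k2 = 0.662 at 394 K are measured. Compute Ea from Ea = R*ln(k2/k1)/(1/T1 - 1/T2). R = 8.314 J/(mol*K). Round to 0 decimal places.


Ea = R * ln(k2/k1) / (1/T1 - 1/T2)
ln(k2/k1) = ln(0.662/0.055) = 2.4879324
1/T1 - 1/T2 = 1/334 - 1/394 = 0.00045594091
Ea = 8.314 * 2.4879324 / 0.00045594091
Ea = 45367 J/mol


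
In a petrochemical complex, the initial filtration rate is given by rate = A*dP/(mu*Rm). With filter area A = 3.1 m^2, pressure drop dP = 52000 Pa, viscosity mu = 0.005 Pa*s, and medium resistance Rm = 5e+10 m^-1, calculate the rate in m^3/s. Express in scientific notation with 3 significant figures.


rate = A * dP / (mu * Rm)
rate = 3.1 * 52000 / (0.005 * 5e+10)
rate = 161200.0 / 2.500e+08
rate = 6.45e-04 m^3/s


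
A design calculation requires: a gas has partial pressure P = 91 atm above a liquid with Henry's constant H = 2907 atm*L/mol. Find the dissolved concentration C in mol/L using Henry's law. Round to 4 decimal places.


C = P / H
C = 91 / 2907
C = 0.0313 mol/L


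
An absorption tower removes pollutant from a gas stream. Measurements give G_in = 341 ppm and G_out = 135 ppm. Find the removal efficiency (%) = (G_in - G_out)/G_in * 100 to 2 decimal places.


Efficiency = (G_in - G_out) / G_in * 100%
Efficiency = (341 - 135) / 341 * 100
Efficiency = 206 / 341 * 100
Efficiency = 60.41%


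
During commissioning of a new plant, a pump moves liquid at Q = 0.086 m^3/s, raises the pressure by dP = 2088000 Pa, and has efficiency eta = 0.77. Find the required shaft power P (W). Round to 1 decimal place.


P = Q * dP / eta
P = 0.086 * 2088000 / 0.77
P = 179568.0 / 0.77
P = 233205.2 W


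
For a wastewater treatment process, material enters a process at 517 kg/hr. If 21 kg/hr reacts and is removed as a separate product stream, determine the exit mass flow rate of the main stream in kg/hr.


Steady-state mass balance on the main outlet: F_out = F_in - F_removed
F_out = 517 - 21
F_out = 496 kg/hr


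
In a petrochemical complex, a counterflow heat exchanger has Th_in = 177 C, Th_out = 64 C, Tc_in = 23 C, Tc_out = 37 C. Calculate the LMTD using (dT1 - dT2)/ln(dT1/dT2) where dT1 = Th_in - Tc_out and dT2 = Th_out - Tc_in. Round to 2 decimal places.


dT1 = Th_in - Tc_out = 177 - 37 = 140
dT2 = Th_out - Tc_in = 64 - 23 = 41
LMTD = (dT1 - dT2) / ln(dT1/dT2)
LMTD = (140 - 41) / ln(140/41)
LMTD = 80.61 K


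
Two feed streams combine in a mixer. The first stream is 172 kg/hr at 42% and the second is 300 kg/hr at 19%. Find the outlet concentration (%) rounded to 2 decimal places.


Mass balance on solute: F1*x1 + F2*x2 = F3*x3
F3 = F1 + F2 = 172 + 300 = 472 kg/hr
x3 = (F1*x1 + F2*x2)/F3
x3 = (172*0.42 + 300*0.19) / 472
x3 = 27.38%


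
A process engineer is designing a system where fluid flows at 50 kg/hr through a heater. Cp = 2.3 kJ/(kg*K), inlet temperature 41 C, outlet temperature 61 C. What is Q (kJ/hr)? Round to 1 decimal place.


Q = m_dot * Cp * (T2 - T1)
Q = 50 * 2.3 * (61 - 41)
Q = 50 * 2.3 * 20
Q = 2300.0 kJ/hr


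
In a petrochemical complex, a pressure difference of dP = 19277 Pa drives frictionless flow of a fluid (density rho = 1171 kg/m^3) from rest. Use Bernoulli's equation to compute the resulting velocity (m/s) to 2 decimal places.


v = sqrt(2*dP/rho)
v = sqrt(2*19277/1171)
v = sqrt(32.923997)
v = 5.74 m/s


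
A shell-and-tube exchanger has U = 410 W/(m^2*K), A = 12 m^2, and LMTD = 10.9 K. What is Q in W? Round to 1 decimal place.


Q = U * A * LMTD
Q = 410 * 12 * 10.9
Q = 53628.0 W


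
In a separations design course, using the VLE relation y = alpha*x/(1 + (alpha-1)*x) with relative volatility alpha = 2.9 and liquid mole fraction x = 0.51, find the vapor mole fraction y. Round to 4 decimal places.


y = alpha*x / (1 + (alpha-1)*x)
y = 2.9*0.51 / (1 + (2.9-1)*0.51)
y = 1.479 / (1 + 0.969)
y = 1.479 / 1.969
y = 0.7511


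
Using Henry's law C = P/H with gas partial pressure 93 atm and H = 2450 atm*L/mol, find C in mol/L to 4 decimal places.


C = P / H
C = 93 / 2450
C = 0.0380 mol/L


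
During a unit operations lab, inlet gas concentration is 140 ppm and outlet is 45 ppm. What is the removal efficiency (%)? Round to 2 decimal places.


Efficiency = (G_in - G_out) / G_in * 100%
Efficiency = (140 - 45) / 140 * 100
Efficiency = 95 / 140 * 100
Efficiency = 67.86%


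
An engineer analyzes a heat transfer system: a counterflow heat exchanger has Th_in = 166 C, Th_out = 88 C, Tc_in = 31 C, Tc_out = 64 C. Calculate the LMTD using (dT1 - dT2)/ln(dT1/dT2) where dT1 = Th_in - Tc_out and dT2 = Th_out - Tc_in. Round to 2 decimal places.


dT1 = Th_in - Tc_out = 166 - 64 = 102
dT2 = Th_out - Tc_in = 88 - 31 = 57
LMTD = (dT1 - dT2) / ln(dT1/dT2)
LMTD = (102 - 57) / ln(102/57)
LMTD = 77.33 K


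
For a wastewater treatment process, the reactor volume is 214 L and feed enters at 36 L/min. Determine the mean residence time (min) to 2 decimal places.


tau = V / v0
tau = 214 / 36
tau = 5.94 min


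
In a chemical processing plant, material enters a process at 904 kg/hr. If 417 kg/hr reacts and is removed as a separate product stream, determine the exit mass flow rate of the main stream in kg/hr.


Steady-state mass balance on the main outlet: F_out = F_in - F_removed
F_out = 904 - 417
F_out = 487 kg/hr


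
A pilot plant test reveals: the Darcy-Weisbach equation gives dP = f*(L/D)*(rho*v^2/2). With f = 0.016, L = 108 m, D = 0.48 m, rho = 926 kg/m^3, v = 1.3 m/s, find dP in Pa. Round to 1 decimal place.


dP = f * (L/D) * (rho*v^2/2)
dP = 0.016 * (108/0.48) * (926*1.3^2/2)
L/D = 225.0
rho*v^2/2 = 926*1.69/2 = 782.47
dP = 0.016 * 225.0 * 782.47
dP = 2816.9 Pa


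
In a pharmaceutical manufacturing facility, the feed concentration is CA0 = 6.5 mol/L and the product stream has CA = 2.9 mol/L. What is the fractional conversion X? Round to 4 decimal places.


X = (CA0 - CA) / CA0
X = (6.5 - 2.9) / 6.5
X = 3.6 / 6.5
X = 0.5538


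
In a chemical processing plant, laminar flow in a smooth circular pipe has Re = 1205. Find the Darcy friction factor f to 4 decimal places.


f = 64 / Re
f = 64 / 1205
f = 0.0531


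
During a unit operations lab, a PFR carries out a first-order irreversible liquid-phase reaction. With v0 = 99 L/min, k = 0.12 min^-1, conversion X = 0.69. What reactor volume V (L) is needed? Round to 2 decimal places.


V = (v0/k) * ln(1/(1-X))
V = (99/0.12) * ln(1/(1-0.69))
V = 825.0 * ln(3.225806)
V = 825.0 * 1.171183
V = 966.23 L


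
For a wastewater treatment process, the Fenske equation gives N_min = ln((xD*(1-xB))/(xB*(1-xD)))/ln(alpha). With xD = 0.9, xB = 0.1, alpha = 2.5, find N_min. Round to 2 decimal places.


N_min = ln((xD*(1-xB))/(xB*(1-xD))) / ln(alpha)
Numerator inside ln: 0.81 / 0.01 = 81.0
ln(81.0) = 4.394449
ln(alpha) = ln(2.5) = 0.916291
N_min = 4.394449 / 0.916291 = 4.80


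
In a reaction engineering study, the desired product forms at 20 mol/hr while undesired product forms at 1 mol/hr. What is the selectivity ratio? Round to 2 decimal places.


S = desired product rate / undesired product rate
S = 20 / 1
S = 20.00


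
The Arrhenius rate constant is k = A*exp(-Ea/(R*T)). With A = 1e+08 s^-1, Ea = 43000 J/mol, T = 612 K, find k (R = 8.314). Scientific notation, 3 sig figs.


k = A * exp(-Ea/(R*T))
k = 1e+08 * exp(-43000 / (8.314 * 612))
k = 1e+08 * exp(-8.450979)
k = 2.14e+04


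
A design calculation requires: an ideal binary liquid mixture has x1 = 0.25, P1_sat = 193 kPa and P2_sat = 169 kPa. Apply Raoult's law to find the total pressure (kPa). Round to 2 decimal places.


P = x1*P1_sat + x2*P2_sat
x2 = 1 - x1 = 1 - 0.25 = 0.75
P = 0.25*193 + 0.75*169
P = 48.25 + 126.75
P = 175.00 kPa


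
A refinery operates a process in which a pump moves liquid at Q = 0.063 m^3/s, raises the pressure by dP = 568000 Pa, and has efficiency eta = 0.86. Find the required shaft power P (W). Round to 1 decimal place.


P = Q * dP / eta
P = 0.063 * 568000 / 0.86
P = 35784.0 / 0.86
P = 41609.3 W


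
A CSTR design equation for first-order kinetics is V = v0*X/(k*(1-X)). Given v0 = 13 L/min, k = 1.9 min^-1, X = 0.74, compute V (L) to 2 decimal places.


V = v0 * X / (k * (1 - X))
V = 13 * 0.74 / (1.9 * (1 - 0.74))
V = 9.62 / (1.9 * 0.26)
V = 9.62 / 0.494
V = 19.47 L


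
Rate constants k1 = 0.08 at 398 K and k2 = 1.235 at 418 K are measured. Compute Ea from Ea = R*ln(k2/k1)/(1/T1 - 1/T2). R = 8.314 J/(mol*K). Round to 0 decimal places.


Ea = R * ln(k2/k1) / (1/T1 - 1/T2)
ln(k2/k1) = ln(1.235/0.08) = 2.7367996
1/T1 - 1/T2 = 1/398 - 1/418 = 0.000120218316
Ea = 8.314 * 2.7367996 / 0.000120218316
Ea = 189270 J/mol


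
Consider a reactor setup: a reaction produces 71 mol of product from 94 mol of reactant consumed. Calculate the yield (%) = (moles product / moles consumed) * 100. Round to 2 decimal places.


Yield = (moles product / moles consumed) * 100%
Yield = (71 / 94) * 100
Yield = 0.7553 * 100
Yield = 75.53%


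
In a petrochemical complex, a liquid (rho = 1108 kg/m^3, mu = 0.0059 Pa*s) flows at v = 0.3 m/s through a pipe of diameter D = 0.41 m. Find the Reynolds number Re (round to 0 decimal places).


Re = rho * v * D / mu
Re = 1108 * 0.3 * 0.41 / 0.0059
Re = 136.284 / 0.0059
Re = 23099


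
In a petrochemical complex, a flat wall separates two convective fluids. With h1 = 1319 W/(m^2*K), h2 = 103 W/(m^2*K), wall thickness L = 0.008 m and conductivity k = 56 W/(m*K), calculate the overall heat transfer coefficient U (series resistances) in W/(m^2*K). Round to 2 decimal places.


1/U = 1/h1 + L/k + 1/h2
1/U = 1/1319 + 0.008/56 + 1/103
1/U = 0.0007581501 + 0.0001428571 + 0.0097087379
1/U = 0.0106097451
U = 94.25 W/(m^2*K)


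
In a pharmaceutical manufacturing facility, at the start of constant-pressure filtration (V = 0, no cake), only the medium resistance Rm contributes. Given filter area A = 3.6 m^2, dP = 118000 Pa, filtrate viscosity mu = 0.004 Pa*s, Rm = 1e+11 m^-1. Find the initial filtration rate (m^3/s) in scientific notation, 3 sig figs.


rate = A * dP / (mu * Rm)
rate = 3.6 * 118000 / (0.004 * 1e+11)
rate = 424800.0 / 4.000e+08
rate = 1.06e-03 m^3/s


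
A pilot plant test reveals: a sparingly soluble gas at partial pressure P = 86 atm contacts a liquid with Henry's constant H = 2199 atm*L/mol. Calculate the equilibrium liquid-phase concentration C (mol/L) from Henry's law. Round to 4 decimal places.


C = P / H
C = 86 / 2199
C = 0.0391 mol/L


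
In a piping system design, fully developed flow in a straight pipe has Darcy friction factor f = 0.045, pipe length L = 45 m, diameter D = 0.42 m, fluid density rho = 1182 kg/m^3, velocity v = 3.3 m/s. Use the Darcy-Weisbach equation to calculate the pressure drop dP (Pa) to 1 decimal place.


dP = f * (L/D) * (rho*v^2/2)
dP = 0.045 * (45/0.42) * (1182*3.3^2/2)
L/D = 107.14285714
rho*v^2/2 = 1182*10.89/2 = 6435.99
dP = 0.045 * 107.14285714 * 6435.99
dP = 31030.7 Pa


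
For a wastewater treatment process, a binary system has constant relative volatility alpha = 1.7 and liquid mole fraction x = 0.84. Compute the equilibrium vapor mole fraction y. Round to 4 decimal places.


y = alpha*x / (1 + (alpha-1)*x)
y = 1.7*0.84 / (1 + (1.7-1)*0.84)
y = 1.428 / (1 + 0.588)
y = 1.428 / 1.588
y = 0.8992


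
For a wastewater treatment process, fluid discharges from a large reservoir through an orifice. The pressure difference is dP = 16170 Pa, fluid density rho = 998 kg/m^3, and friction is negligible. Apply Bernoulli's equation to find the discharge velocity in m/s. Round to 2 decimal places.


v = sqrt(2*dP/rho)
v = sqrt(2*16170/998)
v = sqrt(32.40481)
v = 5.69 m/s


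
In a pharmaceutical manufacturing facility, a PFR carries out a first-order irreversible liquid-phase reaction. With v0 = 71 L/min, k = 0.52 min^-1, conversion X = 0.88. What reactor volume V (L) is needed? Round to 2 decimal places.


V = (v0/k) * ln(1/(1-X))
V = (71/0.52) * ln(1/(1-0.88))
V = 136.538462 * ln(8.333333)
V = 136.538462 * 2.120263
V = 289.50 L


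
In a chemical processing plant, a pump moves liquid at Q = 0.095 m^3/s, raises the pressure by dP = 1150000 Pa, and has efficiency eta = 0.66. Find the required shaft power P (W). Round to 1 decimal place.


P = Q * dP / eta
P = 0.095 * 1150000 / 0.66
P = 109250.0 / 0.66
P = 165530.3 W


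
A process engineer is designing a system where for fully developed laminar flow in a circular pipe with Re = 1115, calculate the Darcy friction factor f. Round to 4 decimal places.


f = 64 / Re
f = 64 / 1115
f = 0.0574


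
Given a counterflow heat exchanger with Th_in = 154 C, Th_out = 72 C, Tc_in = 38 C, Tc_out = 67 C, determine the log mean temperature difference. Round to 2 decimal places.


dT1 = Th_in - Tc_out = 154 - 67 = 87
dT2 = Th_out - Tc_in = 72 - 38 = 34
LMTD = (dT1 - dT2) / ln(dT1/dT2)
LMTD = (87 - 34) / ln(87/34)
LMTD = 56.41 K


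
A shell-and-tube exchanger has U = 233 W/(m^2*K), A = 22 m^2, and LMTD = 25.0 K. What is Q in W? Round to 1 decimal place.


Q = U * A * LMTD
Q = 233 * 22 * 25.0
Q = 128150.0 W


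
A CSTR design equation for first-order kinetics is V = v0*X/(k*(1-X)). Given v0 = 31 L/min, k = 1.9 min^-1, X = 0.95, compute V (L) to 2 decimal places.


V = v0 * X / (k * (1 - X))
V = 31 * 0.95 / (1.9 * (1 - 0.95))
V = 29.45 / (1.9 * 0.05)
V = 29.45 / 0.095
V = 310.00 L


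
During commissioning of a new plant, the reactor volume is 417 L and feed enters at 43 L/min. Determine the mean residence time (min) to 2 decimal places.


tau = V / v0
tau = 417 / 43
tau = 9.70 min


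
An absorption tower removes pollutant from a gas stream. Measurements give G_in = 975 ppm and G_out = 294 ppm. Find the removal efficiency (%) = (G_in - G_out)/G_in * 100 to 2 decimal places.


Efficiency = (G_in - G_out) / G_in * 100%
Efficiency = (975 - 294) / 975 * 100
Efficiency = 681 / 975 * 100
Efficiency = 69.85%


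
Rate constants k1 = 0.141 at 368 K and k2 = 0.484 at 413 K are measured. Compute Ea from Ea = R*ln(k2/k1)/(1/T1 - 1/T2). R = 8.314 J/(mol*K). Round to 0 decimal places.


Ea = R * ln(k2/k1) / (1/T1 - 1/T2)
ln(k2/k1) = ln(0.484/0.141) = 1.233325
1/T1 - 1/T2 = 1/368 - 1/413 = 0.000296083798
Ea = 8.314 * 1.233325 / 0.000296083798
Ea = 34632 J/mol


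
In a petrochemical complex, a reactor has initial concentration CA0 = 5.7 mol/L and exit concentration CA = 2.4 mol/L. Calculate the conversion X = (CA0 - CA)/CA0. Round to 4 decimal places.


X = (CA0 - CA) / CA0
X = (5.7 - 2.4) / 5.7
X = 3.3 / 5.7
X = 0.5789


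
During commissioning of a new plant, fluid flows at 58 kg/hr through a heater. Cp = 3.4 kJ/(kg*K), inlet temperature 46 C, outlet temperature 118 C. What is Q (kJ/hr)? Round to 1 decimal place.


Q = m_dot * Cp * (T2 - T1)
Q = 58 * 3.4 * (118 - 46)
Q = 58 * 3.4 * 72
Q = 14198.4 kJ/hr


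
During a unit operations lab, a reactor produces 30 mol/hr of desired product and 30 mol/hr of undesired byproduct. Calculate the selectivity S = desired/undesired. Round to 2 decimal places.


S = desired product rate / undesired product rate
S = 30 / 30
S = 1.00


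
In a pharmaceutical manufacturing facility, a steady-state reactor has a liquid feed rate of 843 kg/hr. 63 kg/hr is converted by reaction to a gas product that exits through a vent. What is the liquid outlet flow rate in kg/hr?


Steady-state mass balance on the main outlet: F_out = F_in - F_removed
F_out = 843 - 63
F_out = 780 kg/hr


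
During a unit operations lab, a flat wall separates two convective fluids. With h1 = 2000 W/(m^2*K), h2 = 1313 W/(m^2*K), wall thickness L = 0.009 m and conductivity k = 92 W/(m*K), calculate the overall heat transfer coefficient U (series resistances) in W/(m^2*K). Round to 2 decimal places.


1/U = 1/h1 + L/k + 1/h2
1/U = 1/2000 + 0.009/92 + 1/1313
1/U = 0.0005 + 9.78261e-05 + 0.0007616146
1/U = 0.0013594407
U = 735.60 W/(m^2*K)


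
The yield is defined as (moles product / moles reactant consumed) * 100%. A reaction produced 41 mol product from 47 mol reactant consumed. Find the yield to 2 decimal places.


Yield = (moles product / moles consumed) * 100%
Yield = (41 / 47) * 100
Yield = 0.8723 * 100
Yield = 87.23%


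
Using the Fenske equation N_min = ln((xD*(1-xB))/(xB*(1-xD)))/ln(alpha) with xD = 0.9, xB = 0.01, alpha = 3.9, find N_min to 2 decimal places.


N_min = ln((xD*(1-xB))/(xB*(1-xD))) / ln(alpha)
Numerator inside ln: 0.891 / 0.001 = 891.0
ln(891.0) = 6.792344
ln(alpha) = ln(3.9) = 1.360977
N_min = 6.792344 / 1.360977 = 4.99


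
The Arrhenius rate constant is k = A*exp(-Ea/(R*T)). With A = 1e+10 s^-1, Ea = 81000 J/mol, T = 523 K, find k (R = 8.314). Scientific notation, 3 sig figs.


k = A * exp(-Ea/(R*T))
k = 1e+10 * exp(-81000 / (8.314 * 523))
k = 1e+10 * exp(-18.628304)
k = 8.13e+01


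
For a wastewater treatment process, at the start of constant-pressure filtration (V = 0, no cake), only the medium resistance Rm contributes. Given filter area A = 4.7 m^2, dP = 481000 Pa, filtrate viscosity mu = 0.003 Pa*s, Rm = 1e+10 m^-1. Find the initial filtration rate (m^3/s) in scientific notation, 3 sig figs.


rate = A * dP / (mu * Rm)
rate = 4.7 * 481000 / (0.003 * 1e+10)
rate = 2260700.0 / 3.000e+07
rate = 7.54e-02 m^3/s


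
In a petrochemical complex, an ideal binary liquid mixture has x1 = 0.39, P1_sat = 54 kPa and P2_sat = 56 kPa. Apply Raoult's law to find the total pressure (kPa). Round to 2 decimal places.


P = x1*P1_sat + x2*P2_sat
x2 = 1 - x1 = 1 - 0.39 = 0.61
P = 0.39*54 + 0.61*56
P = 21.06 + 34.16
P = 55.22 kPa


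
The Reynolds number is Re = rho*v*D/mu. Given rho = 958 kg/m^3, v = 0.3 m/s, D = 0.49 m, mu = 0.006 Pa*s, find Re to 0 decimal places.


Re = rho * v * D / mu
Re = 958 * 0.3 * 0.49 / 0.006
Re = 140.826 / 0.006
Re = 23471


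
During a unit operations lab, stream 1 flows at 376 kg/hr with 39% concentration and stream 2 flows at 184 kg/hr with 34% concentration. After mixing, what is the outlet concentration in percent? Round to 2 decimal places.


Mass balance on solute: F1*x1 + F2*x2 = F3*x3
F3 = F1 + F2 = 376 + 184 = 560 kg/hr
x3 = (F1*x1 + F2*x2)/F3
x3 = (376*0.39 + 184*0.34) / 560
x3 = 37.36%


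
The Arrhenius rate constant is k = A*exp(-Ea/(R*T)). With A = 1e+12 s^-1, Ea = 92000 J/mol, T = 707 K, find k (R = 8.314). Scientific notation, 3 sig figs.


k = A * exp(-Ea/(R*T))
k = 1e+12 * exp(-92000 / (8.314 * 707))
k = 1e+12 * exp(-15.651587)
k = 1.59e+05


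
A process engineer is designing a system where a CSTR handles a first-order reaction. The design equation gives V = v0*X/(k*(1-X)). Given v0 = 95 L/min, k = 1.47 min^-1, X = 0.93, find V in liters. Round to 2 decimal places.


V = v0 * X / (k * (1 - X))
V = 95 * 0.93 / (1.47 * (1 - 0.93))
V = 88.35 / (1.47 * 0.07)
V = 88.35 / 0.1029
V = 858.60 L


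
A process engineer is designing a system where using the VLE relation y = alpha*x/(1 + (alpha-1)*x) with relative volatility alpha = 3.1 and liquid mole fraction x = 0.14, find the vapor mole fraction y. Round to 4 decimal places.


y = alpha*x / (1 + (alpha-1)*x)
y = 3.1*0.14 / (1 + (3.1-1)*0.14)
y = 0.434 / (1 + 0.294)
y = 0.434 / 1.294
y = 0.3354


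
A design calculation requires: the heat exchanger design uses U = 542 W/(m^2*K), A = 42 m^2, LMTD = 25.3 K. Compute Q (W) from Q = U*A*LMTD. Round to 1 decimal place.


Q = U * A * LMTD
Q = 542 * 42 * 25.3
Q = 575929.2 W


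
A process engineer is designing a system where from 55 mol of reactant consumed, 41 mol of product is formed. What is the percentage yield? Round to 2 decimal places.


Yield = (moles product / moles consumed) * 100%
Yield = (41 / 55) * 100
Yield = 0.7455 * 100
Yield = 74.55%


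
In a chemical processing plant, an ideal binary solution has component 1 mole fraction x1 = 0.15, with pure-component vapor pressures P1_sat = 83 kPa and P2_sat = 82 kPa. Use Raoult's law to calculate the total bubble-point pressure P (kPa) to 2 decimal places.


P = x1*P1_sat + x2*P2_sat
x2 = 1 - x1 = 1 - 0.15 = 0.85
P = 0.15*83 + 0.85*82
P = 12.45 + 69.7
P = 82.15 kPa


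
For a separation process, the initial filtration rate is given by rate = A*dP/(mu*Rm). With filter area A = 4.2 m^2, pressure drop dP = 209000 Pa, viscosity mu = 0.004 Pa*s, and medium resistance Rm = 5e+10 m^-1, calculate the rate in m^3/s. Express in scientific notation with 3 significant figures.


rate = A * dP / (mu * Rm)
rate = 4.2 * 209000 / (0.004 * 5e+10)
rate = 877800.0 / 2.000e+08
rate = 4.39e-03 m^3/s


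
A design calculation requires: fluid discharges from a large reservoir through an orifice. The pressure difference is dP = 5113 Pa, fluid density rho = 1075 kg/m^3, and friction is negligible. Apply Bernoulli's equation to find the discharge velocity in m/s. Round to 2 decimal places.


v = sqrt(2*dP/rho)
v = sqrt(2*5113/1075)
v = sqrt(9.512558)
v = 3.08 m/s


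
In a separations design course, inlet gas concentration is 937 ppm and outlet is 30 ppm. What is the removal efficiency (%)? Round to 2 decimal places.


Efficiency = (G_in - G_out) / G_in * 100%
Efficiency = (937 - 30) / 937 * 100
Efficiency = 907 / 937 * 100
Efficiency = 96.80%


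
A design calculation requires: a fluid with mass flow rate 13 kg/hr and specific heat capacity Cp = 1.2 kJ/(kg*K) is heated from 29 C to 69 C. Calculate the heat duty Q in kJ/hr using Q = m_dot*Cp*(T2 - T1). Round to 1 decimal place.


Q = m_dot * Cp * (T2 - T1)
Q = 13 * 1.2 * (69 - 29)
Q = 13 * 1.2 * 40
Q = 624.0 kJ/hr


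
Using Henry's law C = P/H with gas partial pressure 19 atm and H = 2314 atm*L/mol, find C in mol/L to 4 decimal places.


C = P / H
C = 19 / 2314
C = 0.0082 mol/L


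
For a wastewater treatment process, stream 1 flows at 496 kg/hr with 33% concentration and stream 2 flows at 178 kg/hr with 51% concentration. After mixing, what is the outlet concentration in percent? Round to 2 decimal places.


Mass balance on solute: F1*x1 + F2*x2 = F3*x3
F3 = F1 + F2 = 496 + 178 = 674 kg/hr
x3 = (F1*x1 + F2*x2)/F3
x3 = (496*0.33 + 178*0.51) / 674
x3 = 37.75%


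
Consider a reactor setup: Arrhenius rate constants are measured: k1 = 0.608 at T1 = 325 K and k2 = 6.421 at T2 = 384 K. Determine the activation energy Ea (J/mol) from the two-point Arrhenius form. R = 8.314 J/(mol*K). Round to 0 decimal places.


Ea = R * ln(k2/k1) / (1/T1 - 1/T2)
ln(k2/k1) = ln(6.421/0.608) = 2.3571543
1/T1 - 1/T2 = 1/325 - 1/384 = 0.00047275641
Ea = 8.314 * 2.3571543 / 0.00047275641
Ea = 41453 J/mol


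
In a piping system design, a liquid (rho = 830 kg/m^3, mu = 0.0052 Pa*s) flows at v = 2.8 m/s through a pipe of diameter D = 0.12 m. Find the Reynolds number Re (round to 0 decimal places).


Re = rho * v * D / mu
Re = 830 * 2.8 * 0.12 / 0.0052
Re = 278.88 / 0.0052
Re = 53631


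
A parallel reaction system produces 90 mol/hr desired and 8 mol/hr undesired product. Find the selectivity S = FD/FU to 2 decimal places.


S = desired product rate / undesired product rate
S = 90 / 8
S = 11.25


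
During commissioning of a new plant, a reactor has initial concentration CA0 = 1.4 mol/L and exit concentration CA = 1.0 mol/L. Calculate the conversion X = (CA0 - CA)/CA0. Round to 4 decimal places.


X = (CA0 - CA) / CA0
X = (1.4 - 1.0) / 1.4
X = 0.4 / 1.4
X = 0.2857


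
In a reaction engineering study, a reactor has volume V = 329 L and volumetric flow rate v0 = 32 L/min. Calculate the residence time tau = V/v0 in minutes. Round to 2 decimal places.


tau = V / v0
tau = 329 / 32
tau = 10.28 min


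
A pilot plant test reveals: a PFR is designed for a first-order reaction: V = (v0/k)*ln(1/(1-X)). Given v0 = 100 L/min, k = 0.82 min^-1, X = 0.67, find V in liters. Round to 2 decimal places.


V = (v0/k) * ln(1/(1-X))
V = (100/0.82) * ln(1/(1-0.67))
V = 121.95122 * ln(3.030303)
V = 121.95122 * 1.108663
V = 135.20 L


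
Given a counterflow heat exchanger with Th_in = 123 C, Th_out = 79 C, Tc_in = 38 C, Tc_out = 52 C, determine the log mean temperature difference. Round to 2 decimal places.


dT1 = Th_in - Tc_out = 123 - 52 = 71
dT2 = Th_out - Tc_in = 79 - 38 = 41
LMTD = (dT1 - dT2) / ln(dT1/dT2)
LMTD = (71 - 41) / ln(71/41)
LMTD = 54.63 K


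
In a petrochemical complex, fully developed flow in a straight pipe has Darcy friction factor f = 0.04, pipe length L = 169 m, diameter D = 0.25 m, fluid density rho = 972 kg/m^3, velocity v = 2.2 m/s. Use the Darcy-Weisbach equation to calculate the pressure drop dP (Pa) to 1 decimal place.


dP = f * (L/D) * (rho*v^2/2)
dP = 0.04 * (169/0.25) * (972*2.2^2/2)
L/D = 676.0
rho*v^2/2 = 972*4.84/2 = 2352.24
dP = 0.04 * 676.0 * 2352.24
dP = 63604.6 Pa


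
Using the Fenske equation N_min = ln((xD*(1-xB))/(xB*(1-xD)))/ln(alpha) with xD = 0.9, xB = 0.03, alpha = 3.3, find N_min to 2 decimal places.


N_min = ln((xD*(1-xB))/(xB*(1-xD))) / ln(alpha)
Numerator inside ln: 0.873 / 0.003 = 291.0
ln(291.0) = 5.673323
ln(alpha) = ln(3.3) = 1.193922
N_min = 5.673323 / 1.193922 = 4.75


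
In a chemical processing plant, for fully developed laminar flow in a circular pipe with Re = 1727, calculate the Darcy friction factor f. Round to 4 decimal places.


f = 64 / Re
f = 64 / 1727
f = 0.0371


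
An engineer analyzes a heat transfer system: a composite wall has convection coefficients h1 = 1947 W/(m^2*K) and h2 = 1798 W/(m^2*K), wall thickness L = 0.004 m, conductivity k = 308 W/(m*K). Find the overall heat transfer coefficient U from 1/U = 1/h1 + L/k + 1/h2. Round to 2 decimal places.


1/U = 1/h1 + L/k + 1/h2
1/U = 1/1947 + 0.004/308 + 1/1798
1/U = 0.0005136107 + 1.2987e-05 + 0.0005561735
1/U = 0.0010827712
U = 923.56 W/(m^2*K)


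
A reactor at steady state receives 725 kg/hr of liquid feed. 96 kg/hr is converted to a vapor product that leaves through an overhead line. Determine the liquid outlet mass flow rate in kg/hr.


Steady-state mass balance on the main outlet: F_out = F_in - F_removed
F_out = 725 - 96
F_out = 629 kg/hr


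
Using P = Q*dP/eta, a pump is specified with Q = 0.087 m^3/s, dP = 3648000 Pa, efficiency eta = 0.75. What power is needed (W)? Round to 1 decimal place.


P = Q * dP / eta
P = 0.087 * 3648000 / 0.75
P = 317376.0 / 0.75
P = 423168.0 W


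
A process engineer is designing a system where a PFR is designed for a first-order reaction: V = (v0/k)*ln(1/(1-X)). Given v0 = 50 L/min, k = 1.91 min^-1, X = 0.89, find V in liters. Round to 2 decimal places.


V = (v0/k) * ln(1/(1-X))
V = (50/1.91) * ln(1/(1-0.89))
V = 26.17801 * ln(9.090909)
V = 26.17801 * 2.207275
V = 57.78 L


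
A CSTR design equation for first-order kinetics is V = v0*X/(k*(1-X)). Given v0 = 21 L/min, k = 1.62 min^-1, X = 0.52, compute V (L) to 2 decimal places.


V = v0 * X / (k * (1 - X))
V = 21 * 0.52 / (1.62 * (1 - 0.52))
V = 10.92 / (1.62 * 0.48)
V = 10.92 / 0.7776
V = 14.04 L


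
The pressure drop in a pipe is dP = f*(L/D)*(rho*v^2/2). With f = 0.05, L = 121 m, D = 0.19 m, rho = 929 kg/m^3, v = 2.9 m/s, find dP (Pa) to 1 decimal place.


dP = f * (L/D) * (rho*v^2/2)
dP = 0.05 * (121/0.19) * (929*2.9^2/2)
L/D = 636.84210526
rho*v^2/2 = 929*8.41/2 = 3906.445
dP = 0.05 * 636.84210526 * 3906.445
dP = 124389.4 Pa


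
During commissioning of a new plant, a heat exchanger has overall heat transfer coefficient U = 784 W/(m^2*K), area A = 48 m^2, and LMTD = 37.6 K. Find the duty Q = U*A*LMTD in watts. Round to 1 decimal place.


Q = U * A * LMTD
Q = 784 * 48 * 37.6
Q = 1414963.2 W


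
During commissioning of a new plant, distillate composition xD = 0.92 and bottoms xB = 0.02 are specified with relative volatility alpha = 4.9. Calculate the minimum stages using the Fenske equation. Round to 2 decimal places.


N_min = ln((xD*(1-xB))/(xB*(1-xD))) / ln(alpha)
Numerator inside ln: 0.9016 / 0.0016 = 563.5
ln(563.5) = 6.334167
ln(alpha) = ln(4.9) = 1.589235
N_min = 6.334167 / 1.589235 = 3.99


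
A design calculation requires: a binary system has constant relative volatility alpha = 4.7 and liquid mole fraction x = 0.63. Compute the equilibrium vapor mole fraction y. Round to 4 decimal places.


y = alpha*x / (1 + (alpha-1)*x)
y = 4.7*0.63 / (1 + (4.7-1)*0.63)
y = 2.961 / (1 + 2.331)
y = 2.961 / 3.331
y = 0.8889


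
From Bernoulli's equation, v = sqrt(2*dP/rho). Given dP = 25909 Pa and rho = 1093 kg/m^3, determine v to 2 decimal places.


v = sqrt(2*dP/rho)
v = sqrt(2*25909/1093)
v = sqrt(47.408966)
v = 6.89 m/s


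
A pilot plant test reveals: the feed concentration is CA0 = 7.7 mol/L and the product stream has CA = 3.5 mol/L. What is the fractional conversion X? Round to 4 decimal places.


X = (CA0 - CA) / CA0
X = (7.7 - 3.5) / 7.7
X = 4.2 / 7.7
X = 0.5455


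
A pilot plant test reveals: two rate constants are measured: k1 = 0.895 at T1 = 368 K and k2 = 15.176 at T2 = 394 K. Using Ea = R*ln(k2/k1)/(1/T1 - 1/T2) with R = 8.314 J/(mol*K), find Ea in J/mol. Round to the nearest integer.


Ea = R * ln(k2/k1) / (1/T1 - 1/T2)
ln(k2/k1) = ln(15.176/0.895) = 2.8306468
1/T1 - 1/T2 = 1/368 - 1/394 = 0.000179320238
Ea = 8.314 * 2.8306468 / 0.000179320238
Ea = 131240 J/mol


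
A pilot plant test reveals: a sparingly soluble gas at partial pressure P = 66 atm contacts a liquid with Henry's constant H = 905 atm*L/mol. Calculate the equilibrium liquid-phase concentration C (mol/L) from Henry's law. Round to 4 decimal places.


C = P / H
C = 66 / 905
C = 0.0729 mol/L
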